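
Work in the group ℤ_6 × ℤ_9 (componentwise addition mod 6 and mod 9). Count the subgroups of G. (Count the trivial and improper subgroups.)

|G| = 54, so by Lagrange every subgroup order divides 54. Divisors: 1, 2, 3, 6, 9, 18, 27, 54.
Subgroups by order — order 1: 1; order 2: 1; order 3: 4; order 6: 4; order 9: 4; order 18: 4; order 27: 1; order 54: 1.
Total: 1 + 1 + 4 + 4 + 4 + 4 + 1 + 1 = 20.

20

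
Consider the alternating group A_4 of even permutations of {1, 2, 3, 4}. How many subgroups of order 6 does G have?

0

|G| = 12 and 6 | 12, so subgroups of order 6 are possible by Lagrange.
Checking all subgroups of G, none has order 6.
So G has 0 subgroups of order 6.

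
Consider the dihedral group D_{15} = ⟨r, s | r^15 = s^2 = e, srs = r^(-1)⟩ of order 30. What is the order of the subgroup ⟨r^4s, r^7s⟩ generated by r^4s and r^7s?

10

|⟨r^4s⟩| = 2 and |⟨r^7s⟩| = 2, so |H| is a multiple of lcm(2, 2) = 2 and divides |G| = 30.
Closing under the operation: H = {e, r^3, r^6, r^9, r^12, rs, r^4s, r^7s, r^10s, r^13s}, so |H| = 10.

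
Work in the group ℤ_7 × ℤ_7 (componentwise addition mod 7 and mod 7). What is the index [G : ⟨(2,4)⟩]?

7

|⟨(2,4)⟩| = 7 and |G| = 49.
By Lagrange, [G : H] = |G|/|H| = 49/7 = 7.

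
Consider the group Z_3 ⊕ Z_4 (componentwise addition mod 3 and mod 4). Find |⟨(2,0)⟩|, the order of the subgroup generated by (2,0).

The order of (2,0) in Z_3 × Z_4 is lcm(ord(2) in Z_3, ord(0) in Z_4).
ord(2) = 3 and ord(0) = 1, so |⟨(2,0)⟩| = lcm(3, 1) = 3.

3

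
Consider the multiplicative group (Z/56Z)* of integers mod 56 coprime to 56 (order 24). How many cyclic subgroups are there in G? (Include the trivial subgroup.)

16

Group the elements of G by the cyclic subgroup they generate; each cyclic subgroup of order d accounts for φ(d) elements.
Cyclic subgroups by order — order 1: 1; order 2: 7; order 3: 1; order 6: 7.
Total: 16.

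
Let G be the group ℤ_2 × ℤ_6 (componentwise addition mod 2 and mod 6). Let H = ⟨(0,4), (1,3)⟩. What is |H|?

|⟨(0,4)⟩| = 3 and |⟨(1,3)⟩| = 2, so |H| is a multiple of lcm(3, 2) = 6 and divides |G| = 12.
Closing under the operation: H = {(0,0), (0,2), (0,4), (1,1), (1,3), (1,5)}, so |H| = 6.

6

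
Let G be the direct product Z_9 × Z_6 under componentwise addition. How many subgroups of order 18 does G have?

4

|G| = 54 and 18 | 54, so subgroups of order 18 are possible by Lagrange.
The subgroups of order 18 are: {(0,0), (0,1), (0,2), (0,3), (0,4), (0,5), (3,0), (3,1), (3,2), (3,3), (3,4), (3,5), (6,0), (6,1), (6,2), (6,3), (6,4), (6,5)}; {(0,0), (0,3), (1,0), (1,3), (2,0), (2,3), (3,0), (3,3), (4,0), (4,3), (5,0), (5,3), (6,0), (6,3), (7,0), (7,3), (8,0), (8,3)}; {(0,0), (0,3), (1,1), (1,4), (2,2), (2,5), (3,0), (3,3), (4,1), (4,4), (5,2), (5,5), (6,0), (6,3), (7,1), (7,4), (8,2), (8,5)}; {(0,0), (0,3), (1,2), (1,5), (2,1), (2,4), (3,0), (3,3), (4,2), (4,5), (5,1), (5,4), (6,0), (6,3), (7,2), (7,5), (8,1), (8,4)}.
So G has 4 subgroups of order 18.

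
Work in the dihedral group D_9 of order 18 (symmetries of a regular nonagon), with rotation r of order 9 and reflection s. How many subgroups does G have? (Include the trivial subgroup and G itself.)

|G| = 18, so by Lagrange every subgroup order divides 18. Divisors: 1, 2, 3, 6, 9, 18.
Subgroups by order — order 1: 1; order 2: 9; order 3: 1; order 6: 3; order 9: 1; order 18: 1.
Total: 1 + 9 + 1 + 3 + 1 + 1 = 16.

16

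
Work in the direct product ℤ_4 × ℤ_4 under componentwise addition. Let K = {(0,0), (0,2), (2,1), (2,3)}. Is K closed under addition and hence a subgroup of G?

|K| = 4 divides |G| = 16, consistent with Lagrange.
K contains the identity, every element's inverse is in K, and K is closed under +: it is a subgroup.
In fact K = ⟨(2,3)⟩.

Yes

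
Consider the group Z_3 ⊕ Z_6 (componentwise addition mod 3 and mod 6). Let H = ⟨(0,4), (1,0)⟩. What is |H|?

9

|⟨(0,4)⟩| = 3 and |⟨(1,0)⟩| = 3, so |H| is a multiple of lcm(3, 3) = 3 and divides |G| = 18.
Closing under the operation: H = {(0,0), (0,2), (0,4), (1,0), (1,2), (1,4), (2,0), (2,2), (2,4)}, so |H| = 9.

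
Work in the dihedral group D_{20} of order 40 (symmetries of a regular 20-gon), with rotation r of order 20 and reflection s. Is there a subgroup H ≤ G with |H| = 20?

Yes

20 | 40. A subgroup of order 20 is {e, r, r^2, r^3, r^4, r^5, r^6, r^7, r^8, r^9, r^10, r^11, r^12, r^13, r^14, r^15, r^16, r^17, r^18, r^19}.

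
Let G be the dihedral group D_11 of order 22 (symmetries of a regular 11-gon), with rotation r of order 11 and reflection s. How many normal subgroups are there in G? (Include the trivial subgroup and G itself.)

G has 14 subgroups. Checking conjugation-invariance by order — order 1: 1/1 normal; order 2: 0/11 normal; order 11: 1/1 normal; order 22: 1/1 normal.
Total normal subgroups: 3.

3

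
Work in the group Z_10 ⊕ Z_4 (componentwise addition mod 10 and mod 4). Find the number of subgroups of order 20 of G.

3

|G| = 40 and 20 | 40, so subgroups of order 20 are possible by Lagrange.
The subgroups of order 20 are: {(0,0), (0,1), (0,2), (0,3), (2,0), (2,1), (2,2), (2,3), (4,0), (4,1), (4,2), (4,3), (6,0), (6,1), (6,2), (6,3), (8,0), (8,1), (8,2), (8,3)}; {(0,0), (0,2), (1,0), (1,2), (2,0), (2,2), (3,0), (3,2), (4,0), (4,2), (5,0), (5,2), (6,0), (6,2), (7,0), (7,2), (8,0), (8,2), (9,0), (9,2)}; {(0,0), (0,2), (1,1), (1,3), (2,0), (2,2), (3,1), (3,3), (4,0), (4,2), (5,1), (5,3), (6,0), (6,2), (7,1), (7,3), (8,0), (8,2), (9,1), (9,3)}.
So G has 3 subgroups of order 20.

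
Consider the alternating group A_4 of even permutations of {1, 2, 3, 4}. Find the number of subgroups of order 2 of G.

3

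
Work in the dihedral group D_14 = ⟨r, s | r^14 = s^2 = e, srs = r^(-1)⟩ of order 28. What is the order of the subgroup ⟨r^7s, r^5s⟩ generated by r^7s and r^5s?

14

|⟨r^7s⟩| = 2 and |⟨r^5s⟩| = 2, so |H| is a multiple of lcm(2, 2) = 2 and divides |G| = 28.
Closing under the operation: H = {e, r^2, r^4, r^6, r^8, r^10, r^12, rs, r^3s, r^5s, r^7s, r^9s, r^11s, r^13s}, so |H| = 14.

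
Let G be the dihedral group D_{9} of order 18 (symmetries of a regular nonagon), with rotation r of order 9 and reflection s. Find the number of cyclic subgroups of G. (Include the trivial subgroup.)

A cyclic subgroup of order d is generated by each of its φ(d) elements of order d, so the cyclic subgroups of order d number (#elements of order d)/φ(d).
Cyclic subgroups by order — order 1: 1; order 2: 9; order 3: 1; order 9: 1.
Total: 12.

12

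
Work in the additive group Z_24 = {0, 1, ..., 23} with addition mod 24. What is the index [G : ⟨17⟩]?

|⟨17⟩| = 24 and |G| = 24.
By Lagrange, [G : H] = |G|/|H| = 24/24 = 1.

1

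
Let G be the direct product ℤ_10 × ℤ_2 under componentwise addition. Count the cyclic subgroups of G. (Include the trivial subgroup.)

8

Each element a generates a cyclic subgroup ⟨a⟩; distinct elements may generate the same one (a cyclic group of order d has φ(d) generators).
Cyclic subgroups by order — order 1: 1; order 2: 3; order 5: 1; order 10: 3.
Total: 8.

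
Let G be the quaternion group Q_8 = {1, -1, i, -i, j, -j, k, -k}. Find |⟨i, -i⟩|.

|⟨i⟩| = 4 and |⟨-i⟩| = 4, so |H| is a multiple of lcm(4, 4) = 4 and divides |G| = 8.
Closing under the operation: H = {1, -1, i, -i}, so |H| = 4.

4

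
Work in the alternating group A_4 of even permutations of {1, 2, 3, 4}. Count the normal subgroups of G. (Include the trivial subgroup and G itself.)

3

G has 10 subgroups. Checking conjugation-invariance by order — order 1: 1/1 normal; order 2: 0/3 normal; order 3: 0/4 normal; order 4: 1/1 normal; order 12: 1/1 normal.
Total normal subgroups: 3.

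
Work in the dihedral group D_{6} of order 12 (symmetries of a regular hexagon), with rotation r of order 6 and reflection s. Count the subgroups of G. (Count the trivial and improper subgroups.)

16

|G| = 12, so by Lagrange every subgroup order divides 12. Divisors: 1, 2, 3, 4, 6, 12.
Subgroups by order — order 1: 1; order 2: 7; order 3: 1; order 4: 3; order 6: 3; order 12: 1.
Total: 1 + 7 + 1 + 3 + 3 + 1 = 16.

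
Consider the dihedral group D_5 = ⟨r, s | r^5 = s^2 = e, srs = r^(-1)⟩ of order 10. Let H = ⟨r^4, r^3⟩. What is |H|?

5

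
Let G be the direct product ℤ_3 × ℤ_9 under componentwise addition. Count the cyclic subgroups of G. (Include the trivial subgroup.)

Each element a generates a cyclic subgroup ⟨a⟩; distinct elements may generate the same one (a cyclic group of order d has φ(d) generators).
Cyclic subgroups by order — order 1: 1; order 3: 4; order 9: 3.
Total: 8.

8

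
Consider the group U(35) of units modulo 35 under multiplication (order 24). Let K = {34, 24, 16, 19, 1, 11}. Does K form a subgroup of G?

|K| = 6 divides |G| = 24, consistent with Lagrange.
K contains the identity, every element's inverse is in K, and K is closed under ·: it is a subgroup.
In fact K = ⟨19⟩.

Yes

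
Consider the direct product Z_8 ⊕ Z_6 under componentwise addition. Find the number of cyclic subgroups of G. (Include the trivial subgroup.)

Each element a generates a cyclic subgroup ⟨a⟩; distinct elements may generate the same one (a cyclic group of order d has φ(d) generators).
Cyclic subgroups by order — order 1: 1; order 2: 3; order 3: 1; order 4: 2; order 6: 3; order 8: 2; order 12: 2; order 24: 2.
Total: 16.

16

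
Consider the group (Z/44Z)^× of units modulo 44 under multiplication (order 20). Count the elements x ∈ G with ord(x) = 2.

3

The elements of order 2 are: 21, 23, 43.
That's 3.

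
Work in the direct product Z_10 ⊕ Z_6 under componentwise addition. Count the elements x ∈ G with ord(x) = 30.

An element (a,b) has order lcm(ord(a), ord(b)); count pairs with lcm equal to 30.
Enumerating gives 24 such elements.

24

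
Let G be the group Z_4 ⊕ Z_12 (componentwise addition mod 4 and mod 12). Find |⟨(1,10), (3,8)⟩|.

24

|⟨(1,10)⟩| = 12 and |⟨(3,8)⟩| = 12, so |H| is a multiple of lcm(12, 12) = 12 and divides |G| = 48.
Closing under the operation: H = {(0,0), (0,2), (0,4), (0,6), (0,8), (0,10), (1,0), (1,2), (1,4), (1,6), (1,8), (1,10), (2,0), (2,2), (2,4), (2,6), (2,8), (2,10), (3,0), (3,2), (3,4), (3,6), (3,8), (3,10)}, so |H| = 24.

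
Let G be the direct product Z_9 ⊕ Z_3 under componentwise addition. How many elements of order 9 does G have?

18

An element (a,b) has order lcm(ord(a), ord(b)); count pairs with lcm equal to 9.
Enumerating gives 18 such elements.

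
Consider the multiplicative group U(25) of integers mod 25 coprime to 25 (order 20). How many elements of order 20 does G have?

The elements of order 20 are: 2, 3, 8, 12, 13, 17, 22, 23.
That's 8.

8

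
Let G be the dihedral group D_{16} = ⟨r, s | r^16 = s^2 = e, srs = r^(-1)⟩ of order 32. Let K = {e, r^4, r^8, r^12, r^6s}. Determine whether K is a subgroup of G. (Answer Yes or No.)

No

|K| = 5 does not divide |G| = 32, so by Lagrange K is not a subgroup.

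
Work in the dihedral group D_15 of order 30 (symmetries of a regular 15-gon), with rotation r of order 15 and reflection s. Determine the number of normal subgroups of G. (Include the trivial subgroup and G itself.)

5

G has 28 subgroups. Checking conjugation-invariance by order — order 1: 1/1 normal; order 2: 0/15 normal; order 3: 1/1 normal; order 5: 1/1 normal; order 6: 0/5 normal; order 10: 0/3 normal; order 15: 1/1 normal; order 30: 1/1 normal.
Total normal subgroups: 5.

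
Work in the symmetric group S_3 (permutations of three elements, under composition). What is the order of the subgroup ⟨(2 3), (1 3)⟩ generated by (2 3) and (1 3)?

|⟨(2 3)⟩| = 2 and |⟨(1 3)⟩| = 2, so |H| is a multiple of lcm(2, 2) = 2 and divides |G| = 6.
Closing {(2 3), (1 3)} under the group operation gives all of G, so |H| = 6.

6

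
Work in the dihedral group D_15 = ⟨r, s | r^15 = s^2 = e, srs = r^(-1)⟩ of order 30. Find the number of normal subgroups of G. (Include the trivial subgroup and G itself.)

5

G has 28 subgroups. Checking conjugation-invariance by order — order 1: 1/1 normal; order 2: 0/15 normal; order 3: 1/1 normal; order 5: 1/1 normal; order 6: 0/5 normal; order 10: 0/3 normal; order 15: 1/1 normal; order 30: 1/1 normal.
Total normal subgroups: 5.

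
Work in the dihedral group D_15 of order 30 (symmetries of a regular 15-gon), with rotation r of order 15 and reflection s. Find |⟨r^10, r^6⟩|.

|⟨r^10⟩| = 3 and |⟨r^6⟩| = 5, so |H| is a multiple of lcm(3, 5) = 15 and divides |G| = 30.
Closing under the operation: H = {e, r, r^2, r^3, r^4, r^5, r^6, r^7, r^8, r^9, r^10, r^11, r^12, r^13, r^14}, so |H| = 15.

15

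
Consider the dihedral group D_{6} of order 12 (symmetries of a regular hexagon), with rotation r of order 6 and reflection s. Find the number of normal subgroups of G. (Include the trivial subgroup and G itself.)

G has 16 subgroups. Checking conjugation-invariance by order — order 1: 1/1 normal; order 2: 1/7 normal; order 3: 1/1 normal; order 4: 0/3 normal; order 6: 3/3 normal; order 12: 1/1 normal.
Total normal subgroups: 7.

7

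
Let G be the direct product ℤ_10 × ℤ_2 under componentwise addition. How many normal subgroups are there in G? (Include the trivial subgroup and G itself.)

10

G is abelian, so every subgroup is normal.
G has 10 subgroups in total, hence 10 normal subgroups.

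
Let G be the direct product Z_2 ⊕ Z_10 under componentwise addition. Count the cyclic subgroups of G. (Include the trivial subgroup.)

Each element a generates a cyclic subgroup ⟨a⟩; distinct elements may generate the same one (a cyclic group of order d has φ(d) generators).
Cyclic subgroups by order — order 1: 1; order 2: 3; order 5: 1; order 10: 3.
Total: 8.

8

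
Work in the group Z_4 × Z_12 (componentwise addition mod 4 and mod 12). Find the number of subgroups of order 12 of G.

|G| = 48 and 12 | 48, so subgroups of order 12 are possible by Lagrange.
The subgroups of order 12 are: {(0,0), (0,1), (0,2), (0,3), (0,4), (0,5), (0,6), (0,7), (0,8), (0,9), (0,10), (0,11)}; {(0,0), (0,2), (0,4), (0,6), (0,8), (0,10), (2,0), (2,2), (2,4), (2,6), (2,8), (2,10)}; {(0,0), (0,2), (0,4), (0,6), (0,8), (0,10), (2,1), (2,3), (2,5), (2,7), (2,9), (2,11)}; {(0,0), (0,4), (0,8), (1,0), (1,4), (1,8), (2,0), (2,4), (2,8), (3,0), (3,4), (3,8)}; … (7 in all).
So G has 7 subgroups of order 12.

7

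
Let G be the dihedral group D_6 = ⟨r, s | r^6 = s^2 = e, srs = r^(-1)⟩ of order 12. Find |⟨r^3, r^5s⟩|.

4

|⟨r^3⟩| = 2 and |⟨r^5s⟩| = 2, so |H| is a multiple of lcm(2, 2) = 2 and divides |G| = 12.
Closing under the operation: H = {e, r^3, r^2s, r^5s}, so |H| = 4.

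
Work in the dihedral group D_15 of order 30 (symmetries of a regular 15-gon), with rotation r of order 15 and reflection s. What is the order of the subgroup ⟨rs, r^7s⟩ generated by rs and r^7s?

10

|⟨rs⟩| = 2 and |⟨r^7s⟩| = 2, so |H| is a multiple of lcm(2, 2) = 2 and divides |G| = 30.
Closing under the operation: H = {e, r^3, r^6, r^9, r^12, rs, r^4s, r^7s, r^10s, r^13s}, so |H| = 10.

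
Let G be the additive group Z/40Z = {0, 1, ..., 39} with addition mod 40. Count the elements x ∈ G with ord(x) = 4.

2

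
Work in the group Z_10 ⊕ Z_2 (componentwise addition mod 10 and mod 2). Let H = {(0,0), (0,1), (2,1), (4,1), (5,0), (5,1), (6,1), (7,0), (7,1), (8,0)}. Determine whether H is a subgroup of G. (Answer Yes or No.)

(7,1) ∈ H but its inverse (3,1) ∉ H, so H is not a subgroup.

No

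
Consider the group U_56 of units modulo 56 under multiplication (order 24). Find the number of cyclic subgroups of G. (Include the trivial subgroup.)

16

A cyclic subgroup of order d is generated by each of its φ(d) elements of order d, so the cyclic subgroups of order d number (#elements of order d)/φ(d).
Cyclic subgroups by order — order 1: 1; order 2: 7; order 3: 1; order 6: 7.
Total: 16.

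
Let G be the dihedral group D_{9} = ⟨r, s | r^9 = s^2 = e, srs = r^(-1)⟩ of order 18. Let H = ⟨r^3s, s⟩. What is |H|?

6

|⟨r^3s⟩| = 2 and |⟨s⟩| = 2, so |H| is a multiple of lcm(2, 2) = 2 and divides |G| = 18.
Closing under the operation: H = {e, r^3, r^6, s, r^3s, r^6s}, so |H| = 6.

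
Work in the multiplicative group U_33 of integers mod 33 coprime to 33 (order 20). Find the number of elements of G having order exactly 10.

12

Enumerating element orders in G gives 12 elements of order 10.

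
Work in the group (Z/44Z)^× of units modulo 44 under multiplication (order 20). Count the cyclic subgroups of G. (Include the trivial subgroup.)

Group the elements of G by the cyclic subgroup they generate; each cyclic subgroup of order d accounts for φ(d) elements.
Cyclic subgroups by order — order 1: 1; order 2: 3; order 5: 1; order 10: 3.
Total: 8.

8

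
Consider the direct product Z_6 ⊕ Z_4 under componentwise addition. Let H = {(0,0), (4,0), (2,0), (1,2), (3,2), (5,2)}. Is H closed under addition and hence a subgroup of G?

Yes

|H| = 6 divides |G| = 24, consistent with Lagrange.
H contains the identity, every element's inverse is in H, and H is closed under +: it is a subgroup.
In fact H = ⟨(1,2)⟩.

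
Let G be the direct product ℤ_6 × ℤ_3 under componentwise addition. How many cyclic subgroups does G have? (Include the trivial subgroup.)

Each element a generates a cyclic subgroup ⟨a⟩; distinct elements may generate the same one (a cyclic group of order d has φ(d) generators).
Cyclic subgroups by order — order 1: 1; order 2: 1; order 3: 4; order 6: 4.
Total: 10.

10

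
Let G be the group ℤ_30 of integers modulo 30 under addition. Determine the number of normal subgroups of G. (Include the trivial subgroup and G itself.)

G is abelian, so every subgroup is normal.
G has 8 subgroups in total, hence 8 normal subgroups.

8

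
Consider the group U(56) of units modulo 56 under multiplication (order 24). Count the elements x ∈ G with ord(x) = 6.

Enumerating element orders in G gives 14 elements of order 6.

14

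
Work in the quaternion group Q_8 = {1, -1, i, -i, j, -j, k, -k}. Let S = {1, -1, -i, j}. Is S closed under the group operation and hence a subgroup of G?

-i ∈ S but its inverse i ∉ S, so S is not a subgroup.

No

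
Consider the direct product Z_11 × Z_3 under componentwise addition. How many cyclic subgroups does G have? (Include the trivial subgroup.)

A cyclic subgroup of order d is generated by each of its φ(d) elements of order d, so the cyclic subgroups of order d number (#elements of order d)/φ(d).
Cyclic subgroups by order — order 1: 1; order 3: 1; order 11: 1; order 33: 1.
Total: 4.

4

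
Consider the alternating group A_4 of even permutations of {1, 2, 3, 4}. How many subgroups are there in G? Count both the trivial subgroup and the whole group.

|G| = 12, so by Lagrange every subgroup order divides 12. Divisors: 1, 2, 3, 4, 6, 12.
Subgroups by order — order 1: 1; order 2: 3; order 3: 4; order 4: 1; order 6: 0; order 12: 1.
Total: 1 + 3 + 4 + 1 + 0 + 1 = 10.

10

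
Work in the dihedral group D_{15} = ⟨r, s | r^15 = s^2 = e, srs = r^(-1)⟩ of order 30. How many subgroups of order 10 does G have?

3

|G| = 30 and 10 | 30, so subgroups of order 10 are possible by Lagrange.
The subgroups of order 10 are: {e, r^3, r^6, r^9, r^12, rs, r^4s, r^7s, r^10s, r^13s}; {e, r^3, r^6, r^9, r^12, r^2s, r^5s, r^8s, r^11s, r^14s}; {e, r^3, r^6, r^9, r^12, s, r^3s, r^6s, r^9s, r^12s}.
So G has 3 subgroups of order 10.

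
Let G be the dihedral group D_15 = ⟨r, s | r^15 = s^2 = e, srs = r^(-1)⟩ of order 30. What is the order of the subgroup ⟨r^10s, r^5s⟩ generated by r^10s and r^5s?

6

|⟨r^10s⟩| = 2 and |⟨r^5s⟩| = 2, so |H| is a multiple of lcm(2, 2) = 2 and divides |G| = 30.
Closing under the operation: H = {e, r^5, r^10, s, r^5s, r^10s}, so |H| = 6.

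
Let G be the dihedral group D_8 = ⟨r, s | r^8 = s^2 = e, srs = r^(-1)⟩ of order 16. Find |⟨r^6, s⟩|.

|⟨r^6⟩| = 4 and |⟨s⟩| = 2, so |H| is a multiple of lcm(4, 2) = 4 and divides |G| = 16.
Closing under the operation: H = {e, r^2, r^4, r^6, s, r^2s, r^4s, r^6s}, so |H| = 8.

8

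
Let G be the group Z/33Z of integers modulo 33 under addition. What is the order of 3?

In Z/33Z, the order of an element a is n/gcd(a, n).
gcd(3, 33) = 3, so |⟨3⟩| = 33/3 = 11.

11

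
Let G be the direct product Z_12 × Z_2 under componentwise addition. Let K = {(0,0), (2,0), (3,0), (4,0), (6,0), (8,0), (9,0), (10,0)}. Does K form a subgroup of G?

No

Closure fails: (9,0) + (4,0) = (1,0) ∉ K. So K is not a subgroup.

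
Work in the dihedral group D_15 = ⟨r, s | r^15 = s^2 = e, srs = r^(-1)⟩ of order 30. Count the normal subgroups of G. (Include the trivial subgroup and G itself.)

G has 28 subgroups. Checking conjugation-invariance by order — order 1: 1/1 normal; order 2: 0/15 normal; order 3: 1/1 normal; order 5: 1/1 normal; order 6: 0/5 normal; order 10: 0/3 normal; order 15: 1/1 normal; order 30: 1/1 normal.
Total normal subgroups: 5.

5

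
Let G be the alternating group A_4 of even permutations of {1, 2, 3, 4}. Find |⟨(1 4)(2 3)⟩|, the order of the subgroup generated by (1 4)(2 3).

Computing powers of (1 4)(2 3): the smallest k with ((1 4)(2 3))^k = e is k = 2.

2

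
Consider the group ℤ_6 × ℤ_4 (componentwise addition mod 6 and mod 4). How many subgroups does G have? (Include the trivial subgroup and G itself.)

16

|G| = 24, so by Lagrange every subgroup order divides 24. Divisors: 1, 2, 3, 4, 6, 8, 12, 24.
Subgroups by order — order 1: 1; order 2: 3; order 3: 1; order 4: 3; order 6: 3; order 8: 1; order 12: 3; order 24: 1.
Total: 1 + 3 + 1 + 3 + 3 + 1 + 3 + 1 = 16.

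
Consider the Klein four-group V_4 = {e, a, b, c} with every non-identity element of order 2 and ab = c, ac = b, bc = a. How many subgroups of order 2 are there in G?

|G| = 4 and 2 | 4, so subgroups of order 2 are possible by Lagrange.
The subgroups of order 2 are: {e, a}; {e, b}; {e, c}.
So G has 3 subgroups of order 2.

3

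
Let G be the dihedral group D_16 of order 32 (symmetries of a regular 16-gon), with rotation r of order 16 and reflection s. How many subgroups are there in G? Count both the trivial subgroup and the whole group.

|G| = 32, so by Lagrange every subgroup order divides 32. Divisors: 1, 2, 4, 8, 16, 32.
Subgroups by order — order 1: 1; order 2: 17; order 4: 9; order 8: 5; order 16: 3; order 32: 1.
Total: 1 + 17 + 9 + 5 + 3 + 1 = 36.

36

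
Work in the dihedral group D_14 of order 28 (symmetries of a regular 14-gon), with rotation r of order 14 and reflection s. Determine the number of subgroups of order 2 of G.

15

|G| = 28 and 2 | 28, so subgroups of order 2 are possible by Lagrange.
The subgroups of order 2 are: {e, r^10s}; {e, r^11s}; {e, r^12s}; {e, r^13s}; … (15 in all).
So G has 15 subgroups of order 2.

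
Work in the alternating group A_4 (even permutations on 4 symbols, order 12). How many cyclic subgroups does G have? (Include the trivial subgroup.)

8

A cyclic subgroup of order d is generated by each of its φ(d) elements of order d, so the cyclic subgroups of order d number (#elements of order d)/φ(d).
Cyclic subgroups by order — order 1: 1; order 2: 3; order 3: 4.
Total: 8.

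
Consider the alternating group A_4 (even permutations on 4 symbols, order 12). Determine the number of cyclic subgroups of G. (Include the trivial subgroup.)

8

A cyclic subgroup of order d is generated by each of its φ(d) elements of order d, so the cyclic subgroups of order d number (#elements of order d)/φ(d).
Cyclic subgroups by order — order 1: 1; order 2: 3; order 3: 4.
Total: 8.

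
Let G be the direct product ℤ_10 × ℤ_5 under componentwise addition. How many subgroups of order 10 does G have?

6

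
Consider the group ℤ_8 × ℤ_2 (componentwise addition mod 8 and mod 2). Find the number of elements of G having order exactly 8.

An element (a,b) has order lcm(ord(a), ord(b)); count pairs with lcm equal to 8.
Enumerating gives 8 such elements.

8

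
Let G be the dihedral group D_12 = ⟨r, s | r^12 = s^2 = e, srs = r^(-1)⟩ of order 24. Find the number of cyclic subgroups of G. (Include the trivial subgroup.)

18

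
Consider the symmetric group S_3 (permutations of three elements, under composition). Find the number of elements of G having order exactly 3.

The elements of order 3 are: (1 2 3), (1 3 2).
That's 2.

2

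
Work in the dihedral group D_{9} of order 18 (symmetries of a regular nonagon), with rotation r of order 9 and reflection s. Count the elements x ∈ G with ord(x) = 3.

The elements of order 3 are: r^3, r^6.
That's 2.

2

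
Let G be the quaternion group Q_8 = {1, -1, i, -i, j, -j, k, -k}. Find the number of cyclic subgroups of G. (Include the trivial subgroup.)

5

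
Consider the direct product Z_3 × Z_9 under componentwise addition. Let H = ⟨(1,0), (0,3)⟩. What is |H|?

9

|⟨(1,0)⟩| = 3 and |⟨(0,3)⟩| = 3, so |H| is a multiple of lcm(3, 3) = 3 and divides |G| = 27.
Closing under the operation: H = {(0,0), (0,3), (0,6), (1,0), (1,3), (1,6), (2,0), (2,3), (2,6)}, so |H| = 9.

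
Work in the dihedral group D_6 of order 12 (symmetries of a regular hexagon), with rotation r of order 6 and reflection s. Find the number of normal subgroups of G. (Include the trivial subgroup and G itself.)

7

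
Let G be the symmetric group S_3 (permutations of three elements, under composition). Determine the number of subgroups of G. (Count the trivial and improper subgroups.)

6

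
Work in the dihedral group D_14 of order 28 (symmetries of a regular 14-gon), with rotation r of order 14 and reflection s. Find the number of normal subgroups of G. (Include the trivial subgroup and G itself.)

7

G has 28 subgroups. Checking conjugation-invariance by order — order 1: 1/1 normal; order 2: 1/15 normal; order 4: 0/7 normal; order 7: 1/1 normal; order 14: 3/3 normal; order 28: 1/1 normal.
Total normal subgroups: 7.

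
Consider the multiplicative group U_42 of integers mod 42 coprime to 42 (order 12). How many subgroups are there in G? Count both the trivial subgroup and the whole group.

10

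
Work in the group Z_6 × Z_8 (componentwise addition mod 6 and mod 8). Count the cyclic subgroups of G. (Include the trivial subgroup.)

A cyclic subgroup of order d is generated by each of its φ(d) elements of order d, so the cyclic subgroups of order d number (#elements of order d)/φ(d).
Cyclic subgroups by order — order 1: 1; order 2: 3; order 3: 1; order 4: 2; order 6: 3; order 8: 2; order 12: 2; order 24: 2.
Total: 16.

16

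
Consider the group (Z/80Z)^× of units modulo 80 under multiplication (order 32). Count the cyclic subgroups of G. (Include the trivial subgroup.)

20

A cyclic subgroup of order d is generated by each of its φ(d) elements of order d, so the cyclic subgroups of order d number (#elements of order d)/φ(d).
Cyclic subgroups by order — order 1: 1; order 2: 7; order 4: 12.
Total: 20.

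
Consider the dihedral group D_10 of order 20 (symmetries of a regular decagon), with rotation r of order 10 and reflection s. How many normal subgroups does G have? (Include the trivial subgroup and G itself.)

7

G has 22 subgroups. Checking conjugation-invariance by order — order 1: 1/1 normal; order 2: 1/11 normal; order 4: 0/5 normal; order 5: 1/1 normal; order 10: 3/3 normal; order 20: 1/1 normal.
Total normal subgroups: 7.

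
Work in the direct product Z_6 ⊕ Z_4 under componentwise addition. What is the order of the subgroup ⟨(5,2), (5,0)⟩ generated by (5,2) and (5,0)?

12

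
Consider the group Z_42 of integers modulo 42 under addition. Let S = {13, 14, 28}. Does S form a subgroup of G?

The identity 0 ∉ S, so S is not a subgroup.

No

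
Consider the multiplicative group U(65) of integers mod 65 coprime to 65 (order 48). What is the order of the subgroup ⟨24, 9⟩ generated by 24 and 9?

24

|⟨24⟩| = 12 and |⟨9⟩| = 6, so |H| is a multiple of lcm(12, 6) = 12 and divides |G| = 48.
Closing under the operation: H = {1, 4, 6, 9, 11, 14, 16, 19, 21, 24, 29, 31, 34, 36, 41, 44, 46, 49, 51, 54, 56, 59, 61, 64}, so |H| = 24.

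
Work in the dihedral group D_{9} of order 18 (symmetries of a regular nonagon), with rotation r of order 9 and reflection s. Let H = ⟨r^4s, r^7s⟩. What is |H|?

|⟨r^4s⟩| = 2 and |⟨r^7s⟩| = 2, so |H| is a multiple of lcm(2, 2) = 2 and divides |G| = 18.
Closing under the operation: H = {e, r^3, r^6, rs, r^4s, r^7s}, so |H| = 6.

6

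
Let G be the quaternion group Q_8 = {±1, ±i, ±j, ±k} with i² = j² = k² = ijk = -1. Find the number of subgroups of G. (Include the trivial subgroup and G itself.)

|G| = 8, so by Lagrange every subgroup order divides 8. Divisors: 1, 2, 4, 8.
Subgroups by order — order 1: 1; order 2: 1; order 4: 3; order 8: 1.
Total: 1 + 1 + 3 + 1 = 6.

6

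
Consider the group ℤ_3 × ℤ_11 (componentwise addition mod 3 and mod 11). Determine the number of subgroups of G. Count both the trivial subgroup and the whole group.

|G| = 33, so by Lagrange every subgroup order divides 33. Divisors: 1, 3, 11, 33.
Subgroups by order — order 1: 1; order 3: 1; order 11: 1; order 33: 1.
Total: 1 + 1 + 1 + 1 = 4.

4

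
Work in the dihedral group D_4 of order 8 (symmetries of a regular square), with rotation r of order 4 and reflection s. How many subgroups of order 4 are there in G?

|G| = 8 and 4 | 8, so subgroups of order 4 are possible by Lagrange.
The subgroups of order 4 are: {e, r, r^2, r^3}; {e, r^2, s, r^2s}; {e, r^2, rs, r^3s}.
So G has 3 subgroups of order 4.

3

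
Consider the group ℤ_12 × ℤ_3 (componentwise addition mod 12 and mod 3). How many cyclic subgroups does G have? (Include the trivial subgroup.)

15

A cyclic subgroup of order d is generated by each of its φ(d) elements of order d, so the cyclic subgroups of order d number (#elements of order d)/φ(d).
Cyclic subgroups by order — order 1: 1; order 2: 1; order 3: 4; order 4: 1; order 6: 4; order 12: 4.
Total: 15.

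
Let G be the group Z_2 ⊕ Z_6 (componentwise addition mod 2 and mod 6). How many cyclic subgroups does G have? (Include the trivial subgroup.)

Each element a generates a cyclic subgroup ⟨a⟩; distinct elements may generate the same one (a cyclic group of order d has φ(d) generators).
Cyclic subgroups by order — order 1: 1; order 2: 3; order 3: 1; order 6: 3.
Total: 8.

8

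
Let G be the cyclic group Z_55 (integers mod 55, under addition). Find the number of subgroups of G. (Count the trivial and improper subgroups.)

4

Subgroups of the cyclic group Z_55 correspond bijectively to divisors of 55.
Divisors of 55: 1, 5, 11, 55.
So Z_55 has 4 subgroups.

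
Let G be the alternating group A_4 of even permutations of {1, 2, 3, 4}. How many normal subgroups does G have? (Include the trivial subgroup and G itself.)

G has 10 subgroups. Checking conjugation-invariance by order — order 1: 1/1 normal; order 2: 0/3 normal; order 3: 0/4 normal; order 4: 1/1 normal; order 12: 1/1 normal.
Total normal subgroups: 3.

3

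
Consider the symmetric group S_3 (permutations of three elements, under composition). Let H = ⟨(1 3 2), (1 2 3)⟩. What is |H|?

3

|⟨(1 3 2)⟩| = 3 and |⟨(1 2 3)⟩| = 3, so |H| is a multiple of lcm(3, 3) = 3 and divides |G| = 6.
Closing under the operation: H = {e, (1 2 3), (1 3 2)}, so |H| = 3.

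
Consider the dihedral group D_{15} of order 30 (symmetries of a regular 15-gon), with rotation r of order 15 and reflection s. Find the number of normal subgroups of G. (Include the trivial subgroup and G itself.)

5

G has 28 subgroups. Checking conjugation-invariance by order — order 1: 1/1 normal; order 2: 0/15 normal; order 3: 1/1 normal; order 5: 1/1 normal; order 6: 0/5 normal; order 10: 0/3 normal; order 15: 1/1 normal; order 30: 1/1 normal.
Total normal subgroups: 5.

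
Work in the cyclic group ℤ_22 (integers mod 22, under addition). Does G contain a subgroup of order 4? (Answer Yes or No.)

4 does not divide |G| = 22, so by Lagrange no subgroup of order 4 exists.

No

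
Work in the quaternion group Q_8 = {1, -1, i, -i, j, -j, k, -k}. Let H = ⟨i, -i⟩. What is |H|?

4

|⟨i⟩| = 4 and |⟨-i⟩| = 4, so |H| is a multiple of lcm(4, 4) = 4 and divides |G| = 8.
Closing under the operation: H = {1, -1, i, -i}, so |H| = 4.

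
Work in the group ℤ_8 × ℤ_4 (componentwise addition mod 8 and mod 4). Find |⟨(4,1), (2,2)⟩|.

16

|⟨(4,1)⟩| = 4 and |⟨(2,2)⟩| = 4, so |H| is a multiple of lcm(4, 4) = 4 and divides |G| = 32.
Closing under the operation: H = {(0,0), (0,1), (0,2), (0,3), (2,0), (2,1), (2,2), (2,3), (4,0), (4,1), (4,2), (4,3), (6,0), (6,1), (6,2), (6,3)}, so |H| = 16.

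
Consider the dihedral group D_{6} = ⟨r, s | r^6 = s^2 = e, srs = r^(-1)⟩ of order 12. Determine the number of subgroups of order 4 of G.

3

|G| = 12 and 4 | 12, so subgroups of order 4 are possible by Lagrange.
The subgroups of order 4 are: {e, r^3, r^2s, r^5s}; {e, r^3, s, r^3s}; {e, r^3, rs, r^4s}.
So G has 3 subgroups of order 4.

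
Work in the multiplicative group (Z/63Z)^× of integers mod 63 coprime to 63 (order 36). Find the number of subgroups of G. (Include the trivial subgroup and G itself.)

|G| = 36, so by Lagrange every subgroup order divides 36. Divisors: 1, 2, 3, 4, 6, 9, 12, 18, 36.
Subgroups by order — order 1: 1; order 2: 3; order 3: 4; order 4: 1; order 6: 12; order 9: 1; order 12: 4; order 18: 3; order 36: 1.
Total: 1 + 3 + 4 + 1 + 12 + 1 + 4 + 3 + 1 = 30.

30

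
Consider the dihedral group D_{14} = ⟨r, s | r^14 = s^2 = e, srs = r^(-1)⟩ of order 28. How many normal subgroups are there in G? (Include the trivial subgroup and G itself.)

G has 28 subgroups. Checking conjugation-invariance by order — order 1: 1/1 normal; order 2: 1/15 normal; order 4: 0/7 normal; order 7: 1/1 normal; order 14: 3/3 normal; order 28: 1/1 normal.
Total normal subgroups: 7.

7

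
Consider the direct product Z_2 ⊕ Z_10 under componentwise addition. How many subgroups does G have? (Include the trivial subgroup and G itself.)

10

|G| = 20, so by Lagrange every subgroup order divides 20. Divisors: 1, 2, 4, 5, 10, 20.
Subgroups by order — order 1: 1; order 2: 3; order 4: 1; order 5: 1; order 10: 3; order 20: 1.
Total: 1 + 3 + 1 + 1 + 3 + 1 = 10.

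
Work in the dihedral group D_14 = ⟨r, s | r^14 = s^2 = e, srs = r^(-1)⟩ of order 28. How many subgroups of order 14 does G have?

3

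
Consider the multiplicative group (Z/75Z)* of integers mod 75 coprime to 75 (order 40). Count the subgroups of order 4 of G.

3

|G| = 40 and 4 | 40, so subgroups of order 4 are possible by Lagrange.
The subgroups of order 4 are: {1, 26, 49, 74}; {1, 32, 49, 68}; {1, 7, 43, 49}.
So G has 3 subgroups of order 4.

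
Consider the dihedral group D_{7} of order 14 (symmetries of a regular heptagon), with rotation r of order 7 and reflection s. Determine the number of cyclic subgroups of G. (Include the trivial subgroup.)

Each element a generates a cyclic subgroup ⟨a⟩; distinct elements may generate the same one (a cyclic group of order d has φ(d) generators).
Cyclic subgroups by order — order 1: 1; order 2: 7; order 7: 1.
Total: 9.

9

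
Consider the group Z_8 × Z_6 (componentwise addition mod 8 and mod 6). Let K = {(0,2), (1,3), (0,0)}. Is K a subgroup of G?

(0,2) ∈ K but its inverse (0,4) ∉ K, so K is not a subgroup.

No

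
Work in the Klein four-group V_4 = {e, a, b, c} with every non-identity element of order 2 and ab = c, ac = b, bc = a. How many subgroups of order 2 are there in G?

|G| = 4 and 2 | 4, so subgroups of order 2 are possible by Lagrange.
The subgroups of order 2 are: {e, a}; {e, b}; {e, c}.
So G has 3 subgroups of order 2.

3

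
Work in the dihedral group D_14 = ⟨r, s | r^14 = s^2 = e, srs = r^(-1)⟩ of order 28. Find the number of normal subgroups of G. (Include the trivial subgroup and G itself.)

G has 28 subgroups. Checking conjugation-invariance by order — order 1: 1/1 normal; order 2: 1/15 normal; order 4: 0/7 normal; order 7: 1/1 normal; order 14: 3/3 normal; order 28: 1/1 normal.
Total normal subgroups: 7.

7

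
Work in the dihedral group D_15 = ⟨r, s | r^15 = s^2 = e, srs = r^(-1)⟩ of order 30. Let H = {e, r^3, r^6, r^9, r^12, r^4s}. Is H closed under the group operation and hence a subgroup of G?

No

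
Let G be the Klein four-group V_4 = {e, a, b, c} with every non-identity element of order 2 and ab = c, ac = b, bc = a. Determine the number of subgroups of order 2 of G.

3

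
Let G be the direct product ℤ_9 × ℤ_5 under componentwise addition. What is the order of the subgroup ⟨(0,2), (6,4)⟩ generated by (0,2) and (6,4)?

15

|⟨(0,2)⟩| = 5 and |⟨(6,4)⟩| = 15, so |H| is a multiple of lcm(5, 15) = 15 and divides |G| = 45.
Closing under the operation: H = {(0,0), (0,1), (0,2), (0,3), (0,4), (3,0), (3,1), (3,2), (3,3), (3,4), (6,0), (6,1), (6,2), (6,3), (6,4)}, so |H| = 15.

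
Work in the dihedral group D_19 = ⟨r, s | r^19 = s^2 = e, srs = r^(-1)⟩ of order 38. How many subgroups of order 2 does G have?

|G| = 38 and 2 | 38, so subgroups of order 2 are possible by Lagrange.
The subgroups of order 2 are: {e, r^10s}; {e, r^11s}; {e, r^12s}; {e, r^13s}; … (19 in all).
So G has 19 subgroups of order 2.

19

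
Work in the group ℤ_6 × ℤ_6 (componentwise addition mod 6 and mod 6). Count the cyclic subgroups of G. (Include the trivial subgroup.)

A cyclic subgroup of order d is generated by each of its φ(d) elements of order d, so the cyclic subgroups of order d number (#elements of order d)/φ(d).
Cyclic subgroups by order — order 1: 1; order 2: 3; order 3: 4; order 6: 12.
Total: 20.

20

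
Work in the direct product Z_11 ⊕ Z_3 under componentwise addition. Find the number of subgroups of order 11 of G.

1

|G| = 33 and 11 | 33, so subgroups of order 11 are possible by Lagrange.
The subgroups of order 11 are: {(0,0), (1,0), (2,0), (3,0), (4,0), (5,0), (6,0), (7,0), (8,0), (9,0), (10,0)}.
So G has 1 subgroup of order 11.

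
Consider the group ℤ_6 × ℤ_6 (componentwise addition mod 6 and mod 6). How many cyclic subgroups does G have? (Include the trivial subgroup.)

20

Group the elements of G by the cyclic subgroup they generate; each cyclic subgroup of order d accounts for φ(d) elements.
Cyclic subgroups by order — order 1: 1; order 2: 3; order 3: 4; order 6: 12.
Total: 20.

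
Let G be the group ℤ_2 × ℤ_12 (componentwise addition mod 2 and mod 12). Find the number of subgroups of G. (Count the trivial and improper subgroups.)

|G| = 24, so by Lagrange every subgroup order divides 24. Divisors: 1, 2, 3, 4, 6, 8, 12, 24.
Subgroups by order — order 1: 1; order 2: 3; order 3: 1; order 4: 3; order 6: 3; order 8: 1; order 12: 3; order 24: 1.
Total: 1 + 3 + 1 + 3 + 3 + 1 + 3 + 1 = 16.

16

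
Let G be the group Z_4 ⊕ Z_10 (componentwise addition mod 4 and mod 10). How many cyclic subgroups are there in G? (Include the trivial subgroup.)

A cyclic subgroup of order d is generated by each of its φ(d) elements of order d, so the cyclic subgroups of order d number (#elements of order d)/φ(d).
Cyclic subgroups by order — order 1: 1; order 2: 3; order 4: 2; order 5: 1; order 10: 3; order 20: 2.
Total: 12.

12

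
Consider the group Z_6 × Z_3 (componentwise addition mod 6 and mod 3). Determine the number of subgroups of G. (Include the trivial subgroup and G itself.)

|G| = 18, so by Lagrange every subgroup order divides 18. Divisors: 1, 2, 3, 6, 9, 18.
Subgroups by order — order 1: 1; order 2: 1; order 3: 4; order 6: 4; order 9: 1; order 18: 1.
Total: 1 + 1 + 4 + 4 + 1 + 1 = 12.

12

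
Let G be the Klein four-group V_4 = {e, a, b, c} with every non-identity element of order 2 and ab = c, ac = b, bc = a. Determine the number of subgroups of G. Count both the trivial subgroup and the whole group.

5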